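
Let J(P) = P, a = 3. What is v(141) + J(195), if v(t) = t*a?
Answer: 618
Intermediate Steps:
v(t) = 3*t (v(t) = t*3 = 3*t)
v(141) + J(195) = 3*141 + 195 = 423 + 195 = 618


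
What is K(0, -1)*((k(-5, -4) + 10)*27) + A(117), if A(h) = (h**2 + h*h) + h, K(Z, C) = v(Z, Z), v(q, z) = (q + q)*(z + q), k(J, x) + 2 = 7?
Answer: 27495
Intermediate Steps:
k(J, x) = 5 (k(J, x) = -2 + 7 = 5)
v(q, z) = 2*q*(q + z) (v(q, z) = (2*q)*(q + z) = 2*q*(q + z))
K(Z, C) = 4*Z**2 (K(Z, C) = 2*Z*(Z + Z) = 2*Z*(2*Z) = 4*Z**2)
A(h) = h + 2*h**2 (A(h) = (h**2 + h**2) + h = 2*h**2 + h = h + 2*h**2)
K(0, -1)*((k(-5, -4) + 10)*27) + A(117) = (4*0**2)*((5 + 10)*27) + 117*(1 + 2*117) = (4*0)*(15*27) + 117*(1 + 234) = 0*405 + 117*235 = 0 + 27495 = 27495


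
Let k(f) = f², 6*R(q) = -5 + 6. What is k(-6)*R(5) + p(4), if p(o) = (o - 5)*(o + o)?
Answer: -2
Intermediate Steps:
R(q) = ⅙ (R(q) = (-5 + 6)/6 = (⅙)*1 = ⅙)
p(o) = 2*o*(-5 + o) (p(o) = (-5 + o)*(2*o) = 2*o*(-5 + o))
k(-6)*R(5) + p(4) = (-6)²*(⅙) + 2*4*(-5 + 4) = 36*(⅙) + 2*4*(-1) = 6 - 8 = -2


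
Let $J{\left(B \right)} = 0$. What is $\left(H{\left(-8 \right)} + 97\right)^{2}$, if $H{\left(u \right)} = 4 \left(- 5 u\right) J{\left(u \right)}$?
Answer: $9409$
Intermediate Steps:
$H{\left(u \right)} = 0$ ($H{\left(u \right)} = 4 \left(- 5 u\right) 0 = - 20 u 0 = 0$)
$\left(H{\left(-8 \right)} + 97\right)^{2} = \left(0 + 97\right)^{2} = 97^{2} = 9409$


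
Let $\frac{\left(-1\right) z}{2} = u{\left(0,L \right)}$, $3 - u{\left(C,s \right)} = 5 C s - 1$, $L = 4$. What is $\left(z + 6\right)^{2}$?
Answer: $4$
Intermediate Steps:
$u{\left(C,s \right)} = 4 - 5 C s$ ($u{\left(C,s \right)} = 3 - \left(5 C s - 1\right) = 3 - \left(-1 + 5 C s\right) = 4 - 5 C s$)
$z = -8$ ($z = - 2 \left(4 - 0 \cdot 4\right) = - 2 \left(4 + 0\right) = \left(-2\right) 4 = -8$)
$\left(z + 6\right)^{2} = \left(-8 + 6\right)^{2} = \left(-2\right)^{2} = 4$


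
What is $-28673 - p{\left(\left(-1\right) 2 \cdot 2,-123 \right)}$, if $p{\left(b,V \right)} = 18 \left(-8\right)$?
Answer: $-28529$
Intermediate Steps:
$p{\left(b,V \right)} = -144$
$-28673 - p{\left(\left(-1\right) 2 \cdot 2,-123 \right)} = -28673 - -144 = -28673 + 144 = -28529$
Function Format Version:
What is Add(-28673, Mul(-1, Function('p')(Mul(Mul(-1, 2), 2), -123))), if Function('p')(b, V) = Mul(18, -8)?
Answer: -28529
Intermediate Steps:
Function('p')(b, V) = -144
Add(-28673, Mul(-1, Function('p')(Mul(Mul(-1, 2), 2), -123))) = Add(-28673, Mul(-1, -144)) = Add(-28673, 144) = -28529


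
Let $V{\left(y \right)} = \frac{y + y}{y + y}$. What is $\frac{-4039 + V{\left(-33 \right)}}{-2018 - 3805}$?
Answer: $\frac{1346}{1941} \approx 0.69346$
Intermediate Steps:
$V{\left(y \right)} = 1$ ($V{\left(y \right)} = \frac{2 y}{2 y} = 2 y \frac{1}{2 y} = 1$)
$\frac{-4039 + V{\left(-33 \right)}}{-2018 - 3805} = \frac{-4039 + 1}{-2018 - 3805} = - \frac{4038}{-5823} = \left(-4038\right) \left(- \frac{1}{5823}\right) = \frac{1346}{1941}$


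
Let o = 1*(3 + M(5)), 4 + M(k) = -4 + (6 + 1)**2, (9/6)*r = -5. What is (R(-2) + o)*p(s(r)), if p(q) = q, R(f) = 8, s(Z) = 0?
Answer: 0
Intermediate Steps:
r = -10/3 (r = (2/3)*(-5) = -10/3 ≈ -3.3333)
M(k) = 41 (M(k) = -4 + (-4 + (6 + 1)**2) = -4 + (-4 + 7**2) = -4 + (-4 + 49) = -4 + 45 = 41)
o = 44 (o = 1*(3 + 41) = 1*44 = 44)
(R(-2) + o)*p(s(r)) = (8 + 44)*0 = 52*0 = 0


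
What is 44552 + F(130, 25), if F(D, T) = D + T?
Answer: 44707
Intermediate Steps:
44552 + F(130, 25) = 44552 + (130 + 25) = 44552 + 155 = 44707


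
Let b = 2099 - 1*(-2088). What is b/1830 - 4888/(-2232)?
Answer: 762101/170190 ≈ 4.4779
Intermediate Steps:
b = 4187 (b = 2099 + 2088 = 4187)
b/1830 - 4888/(-2232) = 4187/1830 - 4888/(-2232) = 4187*(1/1830) - 4888*(-1/2232) = 4187/1830 + 611/279 = 762101/170190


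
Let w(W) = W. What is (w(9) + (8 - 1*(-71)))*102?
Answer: 8976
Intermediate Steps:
(w(9) + (8 - 1*(-71)))*102 = (9 + (8 - 1*(-71)))*102 = (9 + (8 + 71))*102 = (9 + 79)*102 = 88*102 = 8976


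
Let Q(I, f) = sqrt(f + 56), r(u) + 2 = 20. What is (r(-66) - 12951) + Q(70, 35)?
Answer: -12933 + sqrt(91) ≈ -12923.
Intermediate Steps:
r(u) = 18 (r(u) = -2 + 20 = 18)
Q(I, f) = sqrt(56 + f)
(r(-66) - 12951) + Q(70, 35) = (18 - 12951) + sqrt(56 + 35) = -12933 + sqrt(91)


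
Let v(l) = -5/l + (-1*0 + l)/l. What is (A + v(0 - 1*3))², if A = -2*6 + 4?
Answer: 256/9 ≈ 28.444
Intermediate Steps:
A = -8 (A = -12 + 4 = -8)
v(l) = 1 - 5/l (v(l) = -5/l + (0 + l)/l = -5/l + l/l = -5/l + 1 = 1 - 5/l)
(A + v(0 - 1*3))² = (-8 + (-5 + (0 - 1*3))/(0 - 1*3))² = (-8 + (-5 + (0 - 3))/(0 - 3))² = (-8 + (-5 - 3)/(-3))² = (-8 - ⅓*(-8))² = (-8 + 8/3)² = (-16/3)² = 256/9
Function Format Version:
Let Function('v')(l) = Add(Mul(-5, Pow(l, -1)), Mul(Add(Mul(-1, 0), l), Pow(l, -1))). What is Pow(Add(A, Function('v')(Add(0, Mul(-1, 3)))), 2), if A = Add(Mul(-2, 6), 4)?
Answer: Rational(256, 9) ≈ 28.444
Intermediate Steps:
A = -8 (A = Add(-12, 4) = -8)
Function('v')(l) = Add(1, Mul(-5, Pow(l, -1))) (Function('v')(l) = Add(Mul(-5, Pow(l, -1)), Mul(Add(0, l), Pow(l, -1))) = Add(Mul(-5, Pow(l, -1)), Mul(l, Pow(l, -1))) = Add(Mul(-5, Pow(l, -1)), 1) = Add(1, Mul(-5, Pow(l, -1))))
Pow(Add(A, Function('v')(Add(0, Mul(-1, 3)))), 2) = Pow(Add(-8, Mul(Pow(Add(0, Mul(-1, 3)), -1), Add(-5, Add(0, Mul(-1, 3))))), 2) = Pow(Add(-8, Mul(Pow(Add(0, -3), -1), Add(-5, Add(0, -3)))), 2) = Pow(Add(-8, Mul(Pow(-3, -1), Add(-5, -3))), 2) = Pow(Add(-8, Mul(Rational(-1, 3), -8)), 2) = Pow(Add(-8, Rational(8, 3)), 2) = Pow(Rational(-16, 3), 2) = Rational(256, 9)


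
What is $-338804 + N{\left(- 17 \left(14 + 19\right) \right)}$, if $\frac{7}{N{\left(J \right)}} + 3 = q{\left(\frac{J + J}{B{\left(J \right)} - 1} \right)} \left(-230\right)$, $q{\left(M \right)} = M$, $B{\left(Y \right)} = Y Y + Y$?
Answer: $- \frac{231885416381}{684417} \approx -3.3881 \cdot 10^{5}$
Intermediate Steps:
$B{\left(Y \right)} = Y + Y^{2}$ ($B{\left(Y \right)} = Y^{2} + Y = Y + Y^{2}$)
$N{\left(J \right)} = \frac{7}{-3 - \frac{460 J}{-1 + J \left(1 + J\right)}}$ ($N{\left(J \right)} = \frac{7}{-3 + \frac{J + J}{J \left(1 + J\right) - 1} \left(-230\right)} = \frac{7}{-3 + \frac{2 J}{-1 + J \left(1 + J\right)} \left(-230\right)} = \frac{7}{-3 - \frac{460 J}{-1 + J \left(1 + J\right)}}$)
$-338804 + N{\left(- 17 \left(14 + 19\right) \right)} = -338804 + \frac{7 \left(1 - - 17 \left(14 + 19\right) \left(1 - 17 \left(14 + 19\right)\right)\right)}{-3 + 460 \left(- 17 \left(14 + 19\right)\right) + 3 \left(- 17 \left(14 + 19\right)\right) \left(1 - 17 \left(14 + 19\right)\right)} = -338804 + \frac{7 \left(1 - \left(-17\right) 33 \left(1 - 561\right)\right)}{-3 + 460 \left(\left(-17\right) 33\right) + 3 \left(\left(-17\right) 33\right) \left(1 - 561\right)} = -338804 + \frac{7 \left(1 - - 561 \left(1 - 561\right)\right)}{-3 + 460 \left(-561\right) + 3 \left(-561\right) \left(1 - 561\right)} = -338804 + \frac{7 \left(1 - \left(-561\right) \left(-560\right)\right)}{-3 - 258060 + 3 \left(-561\right) \left(-560\right)} = -338804 + \frac{7 \left(1 - 314160\right)}{-3 - 258060 + 942480} = -338804 + 7 \cdot \frac{1}{684417} \left(-314159\right) = -338804 - \frac{2199113}{684417} = - \frac{231885416381}{684417}$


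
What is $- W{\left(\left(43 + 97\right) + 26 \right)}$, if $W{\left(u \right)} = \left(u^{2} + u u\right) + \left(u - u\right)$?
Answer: $-55112$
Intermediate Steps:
$W{\left(u \right)} = 2 u^{2}$ ($W{\left(u \right)} = \left(u^{2} + u^{2}\right) + 0 = 2 u^{2} + 0 = 2 u^{2}$)
$- W{\left(\left(43 + 97\right) + 26 \right)} = - 2 \left(\left(43 + 97\right) + 26\right)^{2} = - 2 \left(140 + 26\right)^{2} = - 2 \cdot 166^{2} = - 2 \cdot 27556 = \left(-1\right) 55112 = -55112$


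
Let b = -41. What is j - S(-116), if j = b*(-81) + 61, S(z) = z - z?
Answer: 3382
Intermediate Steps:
S(z) = 0
j = 3382 (j = -41*(-81) + 61 = 3321 + 61 = 3382)
j - S(-116) = 3382 - 1*0 = 3382 + 0 = 3382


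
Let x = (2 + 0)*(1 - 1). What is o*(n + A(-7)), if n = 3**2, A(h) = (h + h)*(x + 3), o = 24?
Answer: -792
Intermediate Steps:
x = 0 (x = 2*0 = 0)
A(h) = 6*h (A(h) = (h + h)*(0 + 3) = (2*h)*3 = 6*h)
n = 9
o*(n + A(-7)) = 24*(9 + 6*(-7)) = 24*(9 - 42) = 24*(-33) = -792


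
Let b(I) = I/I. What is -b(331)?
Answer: -1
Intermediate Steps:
b(I) = 1
-b(331) = -1*1 = -1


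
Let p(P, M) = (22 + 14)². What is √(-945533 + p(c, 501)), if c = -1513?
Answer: I*√944237 ≈ 971.72*I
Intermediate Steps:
p(P, M) = 1296 (p(P, M) = 36² = 1296)
√(-945533 + p(c, 501)) = √(-945533 + 1296) = √(-944237) = I*√944237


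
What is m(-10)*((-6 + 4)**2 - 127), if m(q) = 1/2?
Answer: -123/2 ≈ -61.500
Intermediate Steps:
m(q) = 1/2
m(-10)*((-6 + 4)**2 - 127) = ((-6 + 4)**2 - 127)/2 = ((-2)**2 - 127)/2 = (4 - 127)/2 = (1/2)*(-123) = -123/2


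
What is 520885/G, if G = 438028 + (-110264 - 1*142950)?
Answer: 520885/184814 ≈ 2.8184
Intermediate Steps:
G = 184814 (G = 438028 + (-110264 - 142950) = 438028 - 253214 = 184814)
520885/G = 520885/184814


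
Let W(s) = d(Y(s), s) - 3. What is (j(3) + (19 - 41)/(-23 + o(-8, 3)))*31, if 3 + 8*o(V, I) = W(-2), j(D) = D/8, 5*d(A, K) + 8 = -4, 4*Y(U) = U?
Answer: 153853/3848 ≈ 39.983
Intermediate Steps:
Y(U) = U/4
d(A, K) = -12/5 (d(A, K) = -8/5 + (1/5)*(-4) = -8/5 - 4/5 = -12/5)
j(D) = D/8 (j(D) = D*(1/8) = D/8)
W(s) = -27/5 (W(s) = -12/5 - 3 = -27/5)
o(V, I) = -21/20 (o(V, I) = -3/8 + (1/8)*(-27/5) = -3/8 - 27/40 = -21/20)
(j(3) + (19 - 41)/(-23 + o(-8, 3)))*31 = ((1/8)*3 + (19 - 41)/(-23 - 21/20))*31 = (3/8 - 22/(-481/20))*31 = (3/8 - 22*(-20/481))*31 = (3/8 + 440/481)*31 = (4963/3848)*31 = 153853/3848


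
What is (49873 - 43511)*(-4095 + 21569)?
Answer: 111169588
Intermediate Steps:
(49873 - 43511)*(-4095 + 21569) = 6362*17474 = 111169588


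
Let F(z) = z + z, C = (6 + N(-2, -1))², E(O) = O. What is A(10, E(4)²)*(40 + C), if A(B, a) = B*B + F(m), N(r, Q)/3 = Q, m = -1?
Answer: 4802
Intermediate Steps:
N(r, Q) = 3*Q
C = 9 (C = (6 + 3*(-1))² = (6 - 3)² = 3² = 9)
F(z) = 2*z
A(B, a) = -2 + B² (A(B, a) = B*B + 2*(-1) = B² - 2 = -2 + B²)
A(10, E(4)²)*(40 + C) = (-2 + 10²)*(40 + 9) = (-2 + 100)*49 = 98*49 = 4802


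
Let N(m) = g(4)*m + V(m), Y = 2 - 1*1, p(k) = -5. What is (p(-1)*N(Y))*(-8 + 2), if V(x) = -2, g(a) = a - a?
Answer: -60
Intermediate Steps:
g(a) = 0
Y = 1 (Y = 2 - 1 = 1)
N(m) = -2 (N(m) = 0*m - 2 = 0 - 2 = -2)
(p(-1)*N(Y))*(-8 + 2) = (-5*(-2))*(-8 + 2) = 10*(-6) = -60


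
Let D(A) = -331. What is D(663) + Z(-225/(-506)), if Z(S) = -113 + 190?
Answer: -254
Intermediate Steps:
Z(S) = 77
D(663) + Z(-225/(-506)) = -331 + 77 = -254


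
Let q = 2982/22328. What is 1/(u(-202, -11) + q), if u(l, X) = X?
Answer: -11164/121313 ≈ -0.092026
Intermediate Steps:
q = 1491/11164 (q = 2982*(1/22328) = 1491/11164 ≈ 0.13355)
1/(u(-202, -11) + q) = 1/(-11 + 1491/11164) = 1/(-121313/11164) = -11164/121313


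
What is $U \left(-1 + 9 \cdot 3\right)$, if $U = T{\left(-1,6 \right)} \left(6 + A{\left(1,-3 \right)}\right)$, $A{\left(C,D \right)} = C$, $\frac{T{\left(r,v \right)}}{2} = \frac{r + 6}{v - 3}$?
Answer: $\frac{1820}{3} \approx 606.67$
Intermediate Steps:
$T{\left(r,v \right)} = \frac{2 \left(6 + r\right)}{-3 + v}$ ($T{\left(r,v \right)} = 2 \frac{r + 6}{v - 3} = 2 \frac{6 + r}{-3 + v} = \frac{2 \left(6 + r\right)}{-3 + v}$)
$U = \frac{70}{3}$ ($U = \frac{2 \left(6 - 1\right)}{-3 + 6} \left(6 + 1\right) = 2 \cdot \frac{1}{3} \cdot 5 \cdot 7 = \frac{10}{3} \cdot 7 = \frac{70}{3} \approx 23.333$)
$U \left(-1 + 9 \cdot 3\right) = \frac{70 \left(-1 + 9 \cdot 3\right)}{3} = \frac{70 \left(-1 + 27\right)}{3} = \frac{70}{3} \cdot 26 = \frac{1820}{3}$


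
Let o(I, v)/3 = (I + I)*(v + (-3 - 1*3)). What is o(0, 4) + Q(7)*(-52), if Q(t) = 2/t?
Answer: -104/7 ≈ -14.857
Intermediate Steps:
o(I, v) = 6*I*(-6 + v) (o(I, v) = 3*((I + I)*(v + (-3 - 1*3))) = 3*((2*I)*(v + (-3 - 3))) = 3*((2*I)*(v - 6)) = 3*((2*I)*(-6 + v)) = 3*(2*I*(-6 + v)) = 6*I*(-6 + v))
o(0, 4) + Q(7)*(-52) = 6*0*(-6 + 4) + (2/7)*(-52) = 6*0*(-2) + (2*(⅐))*(-52) = 0 + (2/7)*(-52) = 0 - 104/7 = -104/7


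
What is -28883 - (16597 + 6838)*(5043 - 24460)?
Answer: 455008512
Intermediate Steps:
-28883 - (16597 + 6838)*(5043 - 24460) = -28883 - 23435*(-19417) = -28883 - 1*(-455037395) = -28883 + 455037395 = 455008512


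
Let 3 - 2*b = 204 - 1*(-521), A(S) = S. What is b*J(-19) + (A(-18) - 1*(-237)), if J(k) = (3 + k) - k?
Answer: -864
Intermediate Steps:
J(k) = 3
b = -361 (b = 3/2 - (204 - 1*(-521))/2 = 3/2 - (204 + 521)/2 = 3/2 - 1/2*725 = 3/2 - 725/2 = -361)
b*J(-19) + (A(-18) - 1*(-237)) = -361*3 + (-18 - 1*(-237)) = -1083 + (-18 + 237) = -1083 + 219 = -864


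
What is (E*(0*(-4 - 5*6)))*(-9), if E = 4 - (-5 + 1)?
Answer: 0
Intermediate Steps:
E = 8 (E = 4 - 1*(-4) = 4 + 4 = 8)
(E*(0*(-4 - 5*6)))*(-9) = (8*(0*(-4 - 5*6)))*(-9) = (8*(0*(-4 - 30)))*(-9) = (8*(0*(-34)))*(-9) = (8*0)*(-9) = 0*(-9) = 0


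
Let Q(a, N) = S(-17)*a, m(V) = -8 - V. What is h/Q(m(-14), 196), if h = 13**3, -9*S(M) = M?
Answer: 6591/34 ≈ 193.85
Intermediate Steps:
S(M) = -M/9
Q(a, N) = 17*a/9 (Q(a, N) = (-1/9*(-17))*a = 17*a/9)
h = 2197
h/Q(m(-14), 196) = 2197/((17*(-8 - 1*(-14))/9)) = 2197/((17*(-8 + 14)/9)) = 2197/(((17/9)*6)) = 2197/(34/3) = 2197*(3/34) = 6591/34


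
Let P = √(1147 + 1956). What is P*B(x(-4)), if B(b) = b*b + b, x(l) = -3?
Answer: 6*√3103 ≈ 334.23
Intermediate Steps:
P = √3103 ≈ 55.705
B(b) = b + b² (B(b) = b² + b = b + b²)
P*B(x(-4)) = √3103*(-3*(1 - 3)) = √3103*(-3*(-2)) = √3103*6 = 6*√3103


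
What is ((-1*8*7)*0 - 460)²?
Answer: 211600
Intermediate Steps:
((-1*8*7)*0 - 460)² = (-8*7*0 - 460)² = (-56*0 - 460)² = (0 - 460)² = (-460)² = 211600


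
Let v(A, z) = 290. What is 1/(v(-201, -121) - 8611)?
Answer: -1/8321 ≈ -0.00012018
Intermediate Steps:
1/(v(-201, -121) - 8611) = 1/(290 - 8611) = 1/(-8321) = -1/8321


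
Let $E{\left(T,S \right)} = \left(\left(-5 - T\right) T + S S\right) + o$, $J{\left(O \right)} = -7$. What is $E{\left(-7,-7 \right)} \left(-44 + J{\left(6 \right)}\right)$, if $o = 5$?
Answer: $-2040$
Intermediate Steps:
$E{\left(T,S \right)} = 5 + S^{2} + T \left(-5 - T\right)$ ($E{\left(T,S \right)} = \left(\left(-5 - T\right) T + S S\right) + 5 = \left(T \left(-5 - T\right) + S^{2}\right) + 5 = \left(S^{2} + T \left(-5 - T\right)\right) + 5 = 5 + S^{2} + T \left(-5 - T\right)$)
$E{\left(-7,-7 \right)} \left(-44 + J{\left(6 \right)}\right) = \left(5 + \left(-7\right)^{2} - \left(-7\right)^{2} - -35\right) \left(-44 - 7\right) = \left(5 + 49 - 49 + 35\right) \left(-51\right) = 40 \left(-51\right) = -2040$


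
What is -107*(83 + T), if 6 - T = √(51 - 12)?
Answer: -9523 + 107*√39 ≈ -8854.8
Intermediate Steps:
T = 6 - √39 (T = 6 - √(51 - 12) = 6 - √39 ≈ -0.24500)
-107*(83 + T) = -107*(83 + (6 - √39)) = -107*(89 - √39) = -9523 + 107*√39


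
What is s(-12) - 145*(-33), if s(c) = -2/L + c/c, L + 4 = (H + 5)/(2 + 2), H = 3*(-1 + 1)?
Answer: 52654/11 ≈ 4786.7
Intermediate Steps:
H = 0 (H = 3*0 = 0)
L = -11/4 (L = -4 + (0 + 5)/(2 + 2) = -4 + 5/4 = -11/4 ≈ -2.7500)
s(c) = 19/11 (s(c) = -2/(-11/4) + c/c = -2*(-4/11) + 1 = 8/11 + 1 = 19/11)
s(-12) - 145*(-33) = 19/11 - 145*(-33) = 19/11 + 4785 = 52654/11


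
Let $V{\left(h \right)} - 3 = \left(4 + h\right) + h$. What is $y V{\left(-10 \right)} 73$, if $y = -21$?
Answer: $19929$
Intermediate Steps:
$V{\left(h \right)} = 7 + 2 h$ ($V{\left(h \right)} = 3 + \left(\left(4 + h\right) + h\right) = 3 + \left(4 + 2 h\right) = 7 + 2 h$)
$y V{\left(-10 \right)} 73 = - 21 \left(7 + 2 \left(-10\right)\right) 73 = - 21 \left(7 - 20\right) 73 = \left(-21\right) \left(-13\right) 73 = 273 \cdot 73 = 19929$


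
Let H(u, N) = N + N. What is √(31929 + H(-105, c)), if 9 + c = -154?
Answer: 13*√187 ≈ 177.77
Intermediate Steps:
c = -163 (c = -9 - 154 = -163)
H(u, N) = 2*N
√(31929 + H(-105, c)) = √(31929 + 2*(-163)) = √(31929 - 326) = √31603 = 13*√187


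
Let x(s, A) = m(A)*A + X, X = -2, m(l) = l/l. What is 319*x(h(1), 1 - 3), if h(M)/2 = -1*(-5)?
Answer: -1276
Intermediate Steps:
m(l) = 1
h(M) = 10 (h(M) = 2*(-1*(-5)) = 2*5 = 10)
x(s, A) = -2 + A (x(s, A) = 1*A - 2 = A - 2 = -2 + A)
319*x(h(1), 1 - 3) = 319*(-2 + (1 - 3)) = 319*(-2 - 2) = 319*(-4) = -1276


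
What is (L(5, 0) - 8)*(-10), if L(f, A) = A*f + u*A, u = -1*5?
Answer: 80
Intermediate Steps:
u = -5
L(f, A) = -5*A + A*f (L(f, A) = A*f - 5*A = -5*A + A*f)
(L(5, 0) - 8)*(-10) = (0*(-5 + 5) - 8)*(-10) = (0*0 - 8)*(-10) = (0 - 8)*(-10) = -8*(-10) = 80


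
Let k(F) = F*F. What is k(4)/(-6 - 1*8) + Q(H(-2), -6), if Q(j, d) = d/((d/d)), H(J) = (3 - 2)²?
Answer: -50/7 ≈ -7.1429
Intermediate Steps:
H(J) = 1 (H(J) = 1² = 1)
k(F) = F²
Q(j, d) = d (Q(j, d) = d/1 = d*1 = d)
k(4)/(-6 - 1*8) + Q(H(-2), -6) = 4²/(-6 - 1*8) - 6 = 16/(-6 - 8) - 6 = 16/(-14) - 6 = -1/14*16 - 6 = -8/7 - 6 = -50/7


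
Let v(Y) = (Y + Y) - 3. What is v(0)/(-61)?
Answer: 3/61 ≈ 0.049180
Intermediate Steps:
v(Y) = -3 + 2*Y (v(Y) = 2*Y - 3 = -3 + 2*Y)
v(0)/(-61) = (-3 + 2*0)/(-61) = -(-3 + 0)/61 = -1/61*(-3) = 3/61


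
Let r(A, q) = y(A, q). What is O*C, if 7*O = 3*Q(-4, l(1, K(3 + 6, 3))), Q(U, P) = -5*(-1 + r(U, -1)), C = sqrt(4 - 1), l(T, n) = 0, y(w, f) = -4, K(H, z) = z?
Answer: 75*sqrt(3)/7 ≈ 18.558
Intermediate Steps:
r(A, q) = -4
C = sqrt(3) ≈ 1.7320
Q(U, P) = 25 (Q(U, P) = -5*(-1 - 4) = -5*(-5) = 25)
O = 75/7 (O = (3*25)/7 = (1/7)*75 = 75/7 ≈ 10.714)
O*C = 75*sqrt(3)/7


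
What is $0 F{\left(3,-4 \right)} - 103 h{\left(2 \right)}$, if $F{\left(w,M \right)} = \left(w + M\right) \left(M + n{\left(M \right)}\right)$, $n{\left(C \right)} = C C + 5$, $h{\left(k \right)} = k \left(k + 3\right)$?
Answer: $-1030$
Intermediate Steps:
$h{\left(k \right)} = k \left(3 + k\right)$
$n{\left(C \right)} = 5 + C^{2}$ ($n{\left(C \right)} = C^{2} + 5 = 5 + C^{2}$)
$F{\left(w,M \right)} = \left(M + w\right) \left(5 + M + M^{2}\right)$ ($F{\left(w,M \right)} = \left(w + M\right) \left(M + \left(5 + M^{2}\right)\right) = \left(M + w\right) \left(5 + M + M^{2}\right)$)
$0 F{\left(3,-4 \right)} - 103 h{\left(2 \right)} = 0 \left(\left(-4\right)^{2} - 12 - 4 \left(5 + \left(-4\right)^{2}\right) + 3 \left(5 + \left(-4\right)^{2}\right)\right) - 103 \cdot 2 \left(3 + 2\right) = 0 \left(16 - 12 - 4 \left(5 + 16\right) + 3 \left(5 + 16\right)\right) - 103 \cdot 2 \cdot 5 = 0 \left(16 - 12 - 84 + 3 \cdot 21\right) - 1030 = 0 \left(16 - 12 - 84 + 63\right) - 1030 = 0 \left(-17\right) - 1030 = 0 - 1030 = -1030$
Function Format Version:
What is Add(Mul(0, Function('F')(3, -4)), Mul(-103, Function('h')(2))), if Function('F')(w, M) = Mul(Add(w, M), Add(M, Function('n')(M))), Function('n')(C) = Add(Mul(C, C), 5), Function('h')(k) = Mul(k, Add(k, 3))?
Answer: -1030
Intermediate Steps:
Function('h')(k) = Mul(k, Add(3, k))
Function('n')(C) = Add(5, Pow(C, 2)) (Function('n')(C) = Add(Pow(C, 2), 5) = Add(5, Pow(C, 2)))
Function('F')(w, M) = Mul(Add(M, w), Add(5, M, Pow(M, 2))) (Function('F')(w, M) = Mul(Add(w, M), Add(M, Add(5, Pow(M, 2)))) = Mul(Add(M, w), Add(5, M, Pow(M, 2))))
Add(Mul(0, Function('F')(3, -4)), Mul(-103, Function('h')(2))) = Add(Mul(0, Add(Pow(-4, 2), Mul(-4, 3), Mul(-4, Add(5, Pow(-4, 2))), Mul(3, Add(5, Pow(-4, 2))))), Mul(-103, Mul(2, Add(3, 2)))) = Add(Mul(0, Add(16, -12, Mul(-4, Add(5, 16)), Mul(3, Add(5, 16)))), Mul(-103, Mul(2, 5))) = Add(Mul(0, Add(16, -12, Mul(-4, 21), Mul(3, 21))), Mul(-103, 10)) = Add(Mul(0, Add(16, -12, -84, 63)), -1030) = Add(Mul(0, -17), -1030) = Add(0, -1030) = -1030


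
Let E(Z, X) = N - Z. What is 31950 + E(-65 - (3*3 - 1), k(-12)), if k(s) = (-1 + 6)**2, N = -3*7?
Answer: 32002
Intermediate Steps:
N = -21
k(s) = 25 (k(s) = 5**2 = 25)
E(Z, X) = -21 - Z
31950 + E(-65 - (3*3 - 1), k(-12)) = 31950 + (-21 - (-65 - (3*3 - 1))) = 31950 + (-21 - (-65 - (9 - 1))) = 31950 + (-21 - (-65 - 1*8)) = 31950 + (-21 - (-65 - 8)) = 31950 + (-21 - 1*(-73)) = 31950 + (-21 + 73) = 31950 + 52 = 32002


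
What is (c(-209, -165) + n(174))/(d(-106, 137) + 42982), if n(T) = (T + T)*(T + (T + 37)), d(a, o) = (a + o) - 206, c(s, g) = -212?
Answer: 133768/42807 ≈ 3.1249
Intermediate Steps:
d(a, o) = -206 + a + o
n(T) = 2*T*(37 + 2*T) (n(T) = (2*T)*(T + (37 + T)) = (2*T)*(37 + 2*T) = 2*T*(37 + 2*T))
(c(-209, -165) + n(174))/(d(-106, 137) + 42982) = (-212 + 2*174*(37 + 2*174))/((-206 - 106 + 137) + 42982) = (-212 + 2*174*(37 + 348))/(-175 + 42982) = (-212 + 2*174*385)/42807 = (-212 + 133980)*(1/42807) = 133768*(1/42807) = 133768/42807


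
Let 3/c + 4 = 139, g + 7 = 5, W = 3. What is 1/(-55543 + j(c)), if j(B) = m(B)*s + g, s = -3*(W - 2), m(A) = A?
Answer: -15/833176 ≈ -1.8003e-5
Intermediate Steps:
g = -2 (g = -7 + 5 = -2)
c = 1/45 (c = 3/(-4 + 139) = 3/135 = 3*(1/135) = 1/45 ≈ 0.022222)
s = -3 (s = -3*(3 - 2) = -3*1 = -3)
j(B) = -2 - 3*B (j(B) = B*(-3) - 2 = -3*B - 2 = -2 - 3*B)
1/(-55543 + j(c)) = 1/(-55543 + (-2 - 3*1/45)) = 1/(-55543 + (-2 - 1/15)) = 1/(-55543 - 31/15) = 1/(-833176/15) = -15/833176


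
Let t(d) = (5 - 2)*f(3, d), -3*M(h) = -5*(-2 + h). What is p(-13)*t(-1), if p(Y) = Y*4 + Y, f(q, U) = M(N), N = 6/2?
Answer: -325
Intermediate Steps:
N = 3 (N = 6*(1/2) = 3)
M(h) = -10/3 + 5*h/3 (M(h) = -(-5)*(-2 + h)/3 = -(10 - 5*h)/3 = -10/3 + 5*h/3)
f(q, U) = 5/3 (f(q, U) = -10/3 + (5/3)*3 = -10/3 + 5 = 5/3)
p(Y) = 5*Y (p(Y) = 4*Y + Y = 5*Y)
t(d) = 5 (t(d) = (5 - 2)*(5/3) = 3*(5/3) = 5)
p(-13)*t(-1) = (5*(-13))*5 = -65*5 = -325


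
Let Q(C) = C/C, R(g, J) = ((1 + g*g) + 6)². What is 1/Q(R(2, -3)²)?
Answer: 1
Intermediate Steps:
R(g, J) = (7 + g²)² (R(g, J) = ((1 + g²) + 6)² = (7 + g²)²)
Q(C) = 1
1/Q(R(2, -3)²) = 1/1 = 1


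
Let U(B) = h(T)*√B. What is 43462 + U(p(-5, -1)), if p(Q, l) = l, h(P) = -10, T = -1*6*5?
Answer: 43462 - 10*I ≈ 43462.0 - 10.0*I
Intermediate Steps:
T = -30 (T = -6*5 = -30)
U(B) = -10*√B
43462 + U(p(-5, -1)) = 43462 - 10*I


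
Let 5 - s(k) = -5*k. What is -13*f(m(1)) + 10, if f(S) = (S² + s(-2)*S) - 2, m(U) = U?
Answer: 88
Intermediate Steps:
s(k) = 5 + 5*k (s(k) = 5 - (-5)*k = 5 + 5*k)
f(S) = -2 + S² - 5*S (f(S) = (S² + (5 + 5*(-2))*S) - 2 = (S² + (5 - 10)*S) - 2 = (S² - 5*S) - 2 = -2 + S² - 5*S)
-13*f(m(1)) + 10 = -13*(-2 + 1² - 5*1) + 10 = -13*(-2 + 1 - 5) + 10 = -13*(-6) + 10 = 78 + 10 = 88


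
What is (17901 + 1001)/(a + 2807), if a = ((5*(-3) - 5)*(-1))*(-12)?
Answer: 18902/2567 ≈ 7.3635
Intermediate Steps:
a = -240 (a = ((-15 - 5)*(-1))*(-12) = -20*(-1)*(-12) = 20*(-12) = -240)
(17901 + 1001)/(a + 2807) = (17901 + 1001)/(-240 + 2807) = 18902/2567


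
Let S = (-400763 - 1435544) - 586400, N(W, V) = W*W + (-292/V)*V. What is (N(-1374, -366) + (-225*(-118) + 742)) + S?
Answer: -507831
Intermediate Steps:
N(W, V) = -292 + W**2 (N(W, V) = W**2 - 292 = -292 + W**2)
S = -2422707 (S = -1836307 - 586400 = -2422707)
(N(-1374, -366) + (-225*(-118) + 742)) + S = ((-292 + (-1374)**2) + (-225*(-118) + 742)) - 2422707 = ((-292 + 1887876) + (26550 + 742)) - 2422707 = (1887584 + 27292) - 2422707 = 1914876 - 2422707 = -507831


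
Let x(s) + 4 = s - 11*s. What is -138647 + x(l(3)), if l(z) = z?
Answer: -138681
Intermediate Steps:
x(s) = -4 - 10*s (x(s) = -4 + (s - 11*s) = -4 - 10*s)
-138647 + x(l(3)) = -138647 + (-4 - 10*3) = -138647 + (-4 - 30) = -138647 - 34 = -138681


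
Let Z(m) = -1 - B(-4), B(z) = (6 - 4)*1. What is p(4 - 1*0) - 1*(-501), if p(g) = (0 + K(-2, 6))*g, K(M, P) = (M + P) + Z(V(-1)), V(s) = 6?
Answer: 505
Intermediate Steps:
B(z) = 2 (B(z) = 2*1 = 2)
Z(m) = -3 (Z(m) = -1 - 1*2 = -1 - 2 = -3)
K(M, P) = -3 + M + P (K(M, P) = (M + P) - 3 = -3 + M + P)
p(g) = g (p(g) = (0 + (-3 - 2 + 6))*g = (0 + 1)*g = 1*g = g)
p(4 - 1*0) - 1*(-501) = (4 - 1*0) - 1*(-501) = (4 + 0) + 501 = 4 + 501 = 505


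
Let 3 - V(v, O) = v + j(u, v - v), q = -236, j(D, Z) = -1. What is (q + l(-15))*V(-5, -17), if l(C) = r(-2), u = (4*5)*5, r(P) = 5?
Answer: -2079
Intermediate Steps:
u = 100 (u = 20*5 = 100)
l(C) = 5
V(v, O) = 4 - v (V(v, O) = 3 - (v - 1) = 3 - (-1 + v) = 3 + (1 - v) = 4 - v)
(q + l(-15))*V(-5, -17) = (-236 + 5)*(4 - 1*(-5)) = -231*(4 + 5) = -231*9 = -2079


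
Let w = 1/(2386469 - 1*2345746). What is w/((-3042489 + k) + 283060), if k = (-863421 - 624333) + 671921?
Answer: -1/145595394426 ≈ -6.8683e-12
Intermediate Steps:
k = -815833 (k = -1487754 + 671921 = -815833)
w = 1/40723 (w = 1/(2386469 - 2345746) = 1/40723 ≈ 2.4556e-5)
w/((-3042489 + k) + 283060) = 1/(40723*((-3042489 - 815833) + 283060)) = 1/(40723*(-3858322 + 283060)) = (1/40723)/(-3575262) = (1/40723)*(-1/3575262) = -1/145595394426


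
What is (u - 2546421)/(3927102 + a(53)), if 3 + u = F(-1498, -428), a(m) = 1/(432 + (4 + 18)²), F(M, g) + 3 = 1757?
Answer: -2330917720/3597225433 ≈ -0.64798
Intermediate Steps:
F(M, g) = 1754 (F(M, g) = -3 + 1757 = 1754)
a(m) = 1/916 (a(m) = 1/(432 + 22²) = 1/(432 + 484) = 1/916)
u = 1751 (u = -3 + 1754 = 1751)
(u - 2546421)/(3927102 + a(53)) = (1751 - 2546421)/(3927102 + 1/916) = -2544670/3597225433/916 = -2544670*916/3597225433 = -2330917720/3597225433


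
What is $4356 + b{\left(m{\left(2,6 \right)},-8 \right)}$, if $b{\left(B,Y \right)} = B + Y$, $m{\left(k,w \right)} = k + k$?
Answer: $4352$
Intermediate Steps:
$m{\left(k,w \right)} = 2 k$
$4356 + b{\left(m{\left(2,6 \right)},-8 \right)} = 4356 + \left(2 \cdot 2 - 8\right) = 4356 + \left(4 - 8\right) = 4356 - 4 = 4352$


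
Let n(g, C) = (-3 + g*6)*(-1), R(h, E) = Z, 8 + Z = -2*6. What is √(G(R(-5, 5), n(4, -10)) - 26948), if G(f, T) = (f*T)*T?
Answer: 2*I*√8942 ≈ 189.12*I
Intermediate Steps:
Z = -20 (Z = -8 - 2*6 = -8 - 12 = -20)
R(h, E) = -20
n(g, C) = 3 - 6*g (n(g, C) = (-3 + 6*g)*(-1) = 3 - 6*g)
G(f, T) = f*T² (G(f, T) = (T*f)*T = f*T²)
√(G(R(-5, 5), n(4, -10)) - 26948) = √(-20*(3 - 6*4)² - 26948) = √(-20*(3 - 24)² - 26948) = √(-20*(-21)² - 26948) = √(-20*441 - 26948) = √(-8820 - 26948) = √(-35768) = 2*I*√8942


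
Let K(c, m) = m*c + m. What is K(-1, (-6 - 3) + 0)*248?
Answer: 0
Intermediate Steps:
K(c, m) = m + c*m (K(c, m) = c*m + m = m + c*m)
K(-1, (-6 - 3) + 0)*248 = (((-6 - 3) + 0)*(1 - 1))*248 = ((-9 + 0)*0)*248 = -9*0*248 = 0*248 = 0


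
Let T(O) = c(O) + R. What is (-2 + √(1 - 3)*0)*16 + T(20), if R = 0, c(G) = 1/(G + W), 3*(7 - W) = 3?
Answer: -831/26 ≈ -31.962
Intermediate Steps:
W = 6 (W = 7 - ⅓*3 = 7 - 1 = 6)
c(G) = 1/(6 + G) (c(G) = 1/(G + 6) = 1/(6 + G))
T(O) = 1/(6 + O) (T(O) = 1/(6 + O) + 0 = 1/(6 + O))
(-2 + √(1 - 3)*0)*16 + T(20) = (-2 + √(1 - 3)*0)*16 + 1/(6 + 20) = (-2 + √(-2)*0)*16 + 1/26 = (-2 + (I*√2)*0)*16 + 1/26 = (-2 + 0)*16 + 1/26 = -2*16 + 1/26 = -32 + 1/26 = -831/26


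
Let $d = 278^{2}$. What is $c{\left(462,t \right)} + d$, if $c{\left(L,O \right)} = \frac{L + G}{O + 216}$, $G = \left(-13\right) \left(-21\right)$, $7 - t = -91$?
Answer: $\frac{24267911}{314} \approx 77286.0$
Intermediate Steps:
$t = 98$ ($t = 7 - -91 = 7 + 91 = 98$)
$G = 273$
$c{\left(L,O \right)} = \frac{273 + L}{216 + O}$ ($c{\left(L,O \right)} = \frac{L + 273}{O + 216} = \frac{273 + L}{216 + O}$)
$d = 77284$
$c{\left(462,t \right)} + d = \frac{273 + 462}{216 + 98} + 77284 = \frac{1}{314} \cdot 735 + 77284 = \frac{735}{314} + 77284 = \frac{24267911}{314}$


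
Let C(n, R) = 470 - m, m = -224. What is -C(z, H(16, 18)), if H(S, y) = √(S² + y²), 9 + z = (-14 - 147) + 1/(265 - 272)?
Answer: -694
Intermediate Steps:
z = -1191/7 (z = -9 + ((-14 - 147) + 1/(265 - 272)) = -9 + (-161 + 1/(-7)) = -9 + (-161 - ⅐) = -9 - 1128/7 = -1191/7 ≈ -170.14)
C(n, R) = 694 (C(n, R) = 470 - 1*(-224) = 470 + 224 = 694)
-C(z, H(16, 18)) = -1*694 = -694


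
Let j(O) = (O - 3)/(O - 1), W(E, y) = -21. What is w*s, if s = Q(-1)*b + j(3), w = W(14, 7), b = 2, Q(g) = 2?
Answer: -84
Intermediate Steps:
j(O) = (-3 + O)/(-1 + O)
w = -21
s = 4 (s = 2*2 + (-3 + 3)/(-1 + 3) = 4 + 0/2 = 4 + (1/2)*0 = 4 + 0 = 4)
w*s = -21*4 = -84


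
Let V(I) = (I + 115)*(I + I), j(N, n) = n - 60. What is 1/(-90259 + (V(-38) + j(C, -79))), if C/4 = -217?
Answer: -1/96250 ≈ -1.0390e-5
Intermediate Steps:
C = -868 (C = 4*(-217) = -868)
j(N, n) = -60 + n
V(I) = 2*I*(115 + I) (V(I) = (115 + I)*(2*I) = 2*I*(115 + I))
1/(-90259 + (V(-38) + j(C, -79))) = 1/(-90259 + (2*(-38)*(115 - 38) + (-60 - 79))) = 1/(-90259 + (2*(-38)*77 - 139)) = 1/(-90259 + (-5852 - 139)) = 1/(-90259 - 5991) = 1/(-96250) = -1/96250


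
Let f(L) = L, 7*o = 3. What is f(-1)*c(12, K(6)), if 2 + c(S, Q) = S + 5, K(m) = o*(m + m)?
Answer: -15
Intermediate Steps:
o = 3/7 (o = (⅐)*3 = 3/7 ≈ 0.42857)
K(m) = 6*m/7 (K(m) = 3*(m + m)/7 = 3*(2*m)/7 = 6*m/7)
c(S, Q) = 3 + S (c(S, Q) = -2 + (S + 5) = -2 + (5 + S) = 3 + S)
f(-1)*c(12, K(6)) = -(3 + 12) = -1*15 = -15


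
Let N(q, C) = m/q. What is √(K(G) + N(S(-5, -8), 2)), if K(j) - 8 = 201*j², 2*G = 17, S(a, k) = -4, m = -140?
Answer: 7*√1189/2 ≈ 120.69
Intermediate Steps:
G = 17/2 (G = (½)*17 = 17/2 ≈ 8.5000)
N(q, C) = -140/q
K(j) = 8 + 201*j²
√(K(G) + N(S(-5, -8), 2)) = √((8 + 201*(17/2)²) - 140/(-4)) = √((8 + 201*(289/4)) - 140*(-¼)) = √((8 + 58089/4) + 35) = √(58121/4 + 35) = √(58261/4) = 7*√1189/2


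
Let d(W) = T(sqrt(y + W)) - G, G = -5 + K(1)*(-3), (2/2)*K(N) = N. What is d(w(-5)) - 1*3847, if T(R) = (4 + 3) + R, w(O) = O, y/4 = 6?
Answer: -3832 + sqrt(19) ≈ -3827.6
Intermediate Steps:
y = 24 (y = 4*6 = 24)
K(N) = N
T(R) = 7 + R
G = -8 (G = -5 + 1*(-3) = -5 - 3 = -8)
d(W) = 15 + sqrt(24 + W) (d(W) = (7 + sqrt(24 + W)) - 1*(-8) = (7 + sqrt(24 + W)) + 8 = 15 + sqrt(24 + W))
d(w(-5)) - 1*3847 = (15 + sqrt(24 - 5)) - 1*3847 = (15 + sqrt(19)) - 3847 = -3832 + sqrt(19)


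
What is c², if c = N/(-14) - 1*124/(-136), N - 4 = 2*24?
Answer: 444889/56644 ≈ 7.8541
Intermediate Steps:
N = 52 (N = 4 + 2*24 = 4 + 48 = 52)
c = -667/238 (c = 52/(-14) - 1*124/(-136) = 52*(-1/14) - 124*(-1/136) = -26/7 + 31/34 = -667/238 ≈ -2.8025)
c² = (-667/238)² = 444889/56644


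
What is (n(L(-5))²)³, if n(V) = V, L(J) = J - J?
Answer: 0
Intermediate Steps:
L(J) = 0
(n(L(-5))²)³ = (0²)³ = 0³ = 0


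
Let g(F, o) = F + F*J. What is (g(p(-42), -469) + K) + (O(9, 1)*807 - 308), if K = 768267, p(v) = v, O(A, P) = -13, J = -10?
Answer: 757846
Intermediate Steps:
g(F, o) = -9*F (g(F, o) = F + F*(-10) = F - 10*F = -9*F)
(g(p(-42), -469) + K) + (O(9, 1)*807 - 308) = (-9*(-42) + 768267) + (-13*807 - 308) = (378 + 768267) + (-10491 - 308) = 768645 - 10799 = 757846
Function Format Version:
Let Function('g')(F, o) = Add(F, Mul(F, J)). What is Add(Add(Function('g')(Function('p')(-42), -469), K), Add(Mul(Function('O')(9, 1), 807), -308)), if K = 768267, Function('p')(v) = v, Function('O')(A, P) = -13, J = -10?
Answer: 757846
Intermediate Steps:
Function('g')(F, o) = Mul(-9, F) (Function('g')(F, o) = Add(F, Mul(F, -10)) = Add(F, Mul(-10, F)) = Mul(-9, F))
Add(Add(Function('g')(Function('p')(-42), -469), K), Add(Mul(Function('O')(9, 1), 807), -308)) = Add(Add(Mul(-9, -42), 768267), Add(Mul(-13, 807), -308)) = Add(Add(378, 768267), Add(-10491, -308)) = Add(768645, -10799) = 757846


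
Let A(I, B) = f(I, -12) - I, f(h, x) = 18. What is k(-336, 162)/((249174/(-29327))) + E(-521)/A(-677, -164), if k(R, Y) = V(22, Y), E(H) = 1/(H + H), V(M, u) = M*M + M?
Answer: -5373295117477/90224659530 ≈ -59.555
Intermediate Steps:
V(M, u) = M + M² (V(M, u) = M² + M = M + M²)
E(H) = 1/(2*H)
k(R, Y) = 506 (k(R, Y) = 22*(1 + 22) = 22*23 = 506)
A(I, B) = 18 - I
k(-336, 162)/((249174/(-29327))) + E(-521)/A(-677, -164) = 506/((249174/(-29327))) + ((½)/(-521))/(18 - 1*(-677)) = 506/((249174*(-1/29327))) + ((½)*(-1/521))/(18 + 677) = 506/(-249174/29327) - 1/1042/695 = 506*(-29327/249174) - 1/1042*1/695 = -7419731/124587 - 1/724190 = -5373295117477/90224659530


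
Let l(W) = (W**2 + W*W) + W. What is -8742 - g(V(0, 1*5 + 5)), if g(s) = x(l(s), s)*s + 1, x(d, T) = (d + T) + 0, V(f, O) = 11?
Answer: -11647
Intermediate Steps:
l(W) = W + 2*W**2 (l(W) = (W**2 + W**2) + W = 2*W**2 + W = W + 2*W**2)
x(d, T) = T + d (x(d, T) = (T + d) + 0 = T + d)
g(s) = 1 + s*(s + s*(1 + 2*s)) (g(s) = (s + s*(1 + 2*s))*s + 1 = s*(s + s*(1 + 2*s)) + 1 = 1 + s*(s + s*(1 + 2*s)))
-8742 - g(V(0, 1*5 + 5)) = -8742 - (1 + 2*11**2*(1 + 11)) = -8742 - (1 + 2*121*12) = -8742 - (1 + 2904) = -8742 - 1*2905 = -8742 - 2905 = -11647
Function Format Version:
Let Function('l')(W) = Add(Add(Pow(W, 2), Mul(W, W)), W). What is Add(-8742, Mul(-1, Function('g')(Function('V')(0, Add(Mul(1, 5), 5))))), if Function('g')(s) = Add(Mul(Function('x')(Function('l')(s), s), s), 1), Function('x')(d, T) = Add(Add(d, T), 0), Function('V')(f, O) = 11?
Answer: -11647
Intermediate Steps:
Function('l')(W) = Add(W, Mul(2, Pow(W, 2))) (Function('l')(W) = Add(Add(Pow(W, 2), Pow(W, 2)), W) = Add(Mul(2, Pow(W, 2)), W) = Add(W, Mul(2, Pow(W, 2))))
Function('x')(d, T) = Add(T, d) (Function('x')(d, T) = Add(Add(T, d), 0) = Add(T, d))
Function('g')(s) = Add(1, Mul(s, Add(s, Mul(s, Add(1, Mul(2, s)))))) (Function('g')(s) = Add(Mul(Add(s, Mul(s, Add(1, Mul(2, s)))), s), 1) = Add(Mul(s, Add(s, Mul(s, Add(1, Mul(2, s))))), 1) = Add(1, Mul(s, Add(s, Mul(s, Add(1, Mul(2, s)))))))
Add(-8742, Mul(-1, Function('g')(Function('V')(0, Add(Mul(1, 5), 5))))) = Add(-8742, Mul(-1, Add(1, Mul(2, Pow(11, 2), Add(1, 11))))) = Add(-8742, Mul(-1, Add(1, Mul(2, 121, 12)))) = Add(-8742, Mul(-1, Add(1, 2904))) = Add(-8742, Mul(-1, 2905)) = Add(-8742, -2905) = -11647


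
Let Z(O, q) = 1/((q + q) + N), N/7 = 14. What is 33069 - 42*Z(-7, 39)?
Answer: 2910051/88 ≈ 33069.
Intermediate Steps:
N = 98 (N = 7*14 = 98)
Z(O, q) = 1/(98 + 2*q) (Z(O, q) = 1/((q + q) + 98) = 1/(2*q + 98) = 1/(98 + 2*q))
33069 - 42*Z(-7, 39) = 33069 - 21/(49 + 39) = 33069 - 21/88 = 2910051/88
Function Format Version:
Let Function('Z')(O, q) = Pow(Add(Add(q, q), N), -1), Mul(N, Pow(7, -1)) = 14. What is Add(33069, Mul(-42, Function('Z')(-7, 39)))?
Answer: Rational(2910051, 88) ≈ 33069.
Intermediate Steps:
N = 98 (N = Mul(7, 14) = 98)
Function('Z')(O, q) = Pow(Add(98, Mul(2, q)), -1) (Function('Z')(O, q) = Pow(Add(Add(q, q), 98), -1) = Pow(Add(Mul(2, q), 98), -1) = Pow(Add(98, Mul(2, q)), -1))
Add(33069, Mul(-42, Function('Z')(-7, 39))) = Add(33069, Mul(-42, Mul(Rational(1, 2), Pow(Add(49, 39), -1)))) = Add(33069, Mul(-42, Mul(Rational(1, 2), Pow(88, -1)))) = Add(33069, Mul(-42, Mul(Rational(1, 2), Rational(1, 88)))) = Add(33069, Mul(-42, Rational(1, 176))) = Add(33069, Rational(-21, 88)) = Rational(2910051, 88)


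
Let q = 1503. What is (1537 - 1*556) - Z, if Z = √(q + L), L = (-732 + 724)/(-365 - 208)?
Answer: 981 - √493483071/573 ≈ 942.23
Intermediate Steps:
L = 8/573 (L = -8/(-573) = -8*(-1/573) = 8/573 ≈ 0.013962)
Z = √493483071/573 (Z = √(1503 + 8/573) = √(861227/573) = √493483071/573 ≈ 38.769)
(1537 - 1*556) - Z = (1537 - 1*556) - √493483071/573 = (1537 - 556) - √493483071/573 = 981 - √493483071/573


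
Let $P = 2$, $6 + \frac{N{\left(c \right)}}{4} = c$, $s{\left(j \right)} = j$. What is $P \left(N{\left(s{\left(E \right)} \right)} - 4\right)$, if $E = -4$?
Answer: $-88$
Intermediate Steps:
$N{\left(c \right)} = -24 + 4 c$
$P \left(N{\left(s{\left(E \right)} \right)} - 4\right) = 2 \left(\left(-24 + 4 \left(-4\right)\right) - 4\right) = 2 \left(\left(-24 - 16\right) - 4\right) = 2 \left(-40 - 4\right) = 2 \left(-44\right) = -88$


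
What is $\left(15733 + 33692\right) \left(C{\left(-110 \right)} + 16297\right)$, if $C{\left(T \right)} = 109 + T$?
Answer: $805429800$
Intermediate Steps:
$\left(15733 + 33692\right) \left(C{\left(-110 \right)} + 16297\right) = \left(15733 + 33692\right) \left(\left(109 - 110\right) + 16297\right) = 49425 \left(-1 + 16297\right) = 49425 \cdot 16296 = 805429800$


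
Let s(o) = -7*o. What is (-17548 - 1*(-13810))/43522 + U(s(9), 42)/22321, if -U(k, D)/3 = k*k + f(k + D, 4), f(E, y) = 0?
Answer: -300826176/485727281 ≈ -0.61933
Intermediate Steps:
U(k, D) = -3*k² (U(k, D) = -3*(k*k + 0) = -3*(k² + 0) = -3*k²)
(-17548 - 1*(-13810))/43522 + U(s(9), 42)/22321 = (-17548 - 1*(-13810))/43522 - 3*(-7*9)²/22321 = (-17548 + 13810)*(1/43522) - 3*(-63)²*(1/22321) = -3738*1/43522 - 3*3969*(1/22321) = -1869/21761 - 11907*1/22321 = -1869/21761 - 11907/22321 = -300826176/485727281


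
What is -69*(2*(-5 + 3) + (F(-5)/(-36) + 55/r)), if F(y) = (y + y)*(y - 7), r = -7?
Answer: 7337/7 ≈ 1048.1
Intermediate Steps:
F(y) = 2*y*(-7 + y) (F(y) = (2*y)*(-7 + y) = 2*y*(-7 + y))
-69*(2*(-5 + 3) + (F(-5)/(-36) + 55/r)) = -69*(2*(-5 + 3) + ((2*(-5)*(-7 - 5))/(-36) + 55/(-7))) = -69*(2*(-2) + ((2*(-5)*(-12))*(-1/36) + 55*(-⅐))) = -69*(-4 + (120*(-1/36) - 55/7)) = -69*(-4 + (-10/3 - 55/7)) = -69*(-4 - 235/21) = -69*(-319/21) = 7337/7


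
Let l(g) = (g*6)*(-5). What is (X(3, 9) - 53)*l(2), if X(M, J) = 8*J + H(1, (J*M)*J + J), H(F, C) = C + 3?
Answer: -16440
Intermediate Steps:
H(F, C) = 3 + C
X(M, J) = 3 + 9*J + M*J² (X(M, J) = 8*J + (3 + ((J*M)*J + J)) = 8*J + (3 + (M*J² + J)) = 8*J + (3 + (J + M*J²)) = 8*J + (3 + J + M*J²) = 3 + 9*J + M*J²)
l(g) = -30*g (l(g) = (6*g)*(-5) = -30*g)
(X(3, 9) - 53)*l(2) = ((3 + 9*9 + 3*9²) - 53)*(-30*2) = ((3 + 81 + 3*81) - 53)*(-60) = ((3 + 81 + 243) - 53)*(-60) = (327 - 53)*(-60) = 274*(-60) = -16440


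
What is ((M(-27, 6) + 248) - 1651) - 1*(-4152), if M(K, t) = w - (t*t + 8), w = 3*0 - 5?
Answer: 2700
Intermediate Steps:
w = -5 (w = 0 - 5 = -5)
M(K, t) = -13 - t² (M(K, t) = -5 - (t*t + 8) = -5 - (t² + 8) = -5 - (8 + t²) = -5 + (-8 - t²) = -13 - t²)
((M(-27, 6) + 248) - 1651) - 1*(-4152) = (((-13 - 1*6²) + 248) - 1651) - 1*(-4152) = (((-13 - 1*36) + 248) - 1651) + 4152 = (((-13 - 36) + 248) - 1651) + 4152 = ((-49 + 248) - 1651) + 4152 = (199 - 1651) + 4152 = -1452 + 4152 = 2700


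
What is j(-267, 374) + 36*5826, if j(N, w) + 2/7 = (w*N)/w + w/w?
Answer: 1466288/7 ≈ 2.0947e+5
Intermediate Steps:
j(N, w) = 5/7 + N (j(N, w) = -2/7 + ((w*N)/w + w/w) = -2/7 + ((N*w)/w + 1) = -2/7 + (N + 1) = -2/7 + (1 + N) = 5/7 + N)
j(-267, 374) + 36*5826 = (5/7 - 267) + 36*5826 = -1864/7 + 209736 = 1466288/7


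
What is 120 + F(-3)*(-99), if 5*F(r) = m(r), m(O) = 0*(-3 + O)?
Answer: 120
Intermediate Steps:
m(O) = 0
F(r) = 0 (F(r) = (⅕)*0 = 0)
120 + F(-3)*(-99) = 120 + 0*(-99) = 120 + 0 = 120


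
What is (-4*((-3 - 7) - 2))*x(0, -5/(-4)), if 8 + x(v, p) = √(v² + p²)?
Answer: -324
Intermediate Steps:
x(v, p) = -8 + √(p² + v²) (x(v, p) = -8 + √(v² + p²) = -8 + √(p² + v²))
(-4*((-3 - 7) - 2))*x(0, -5/(-4)) = (-4*((-3 - 7) - 2))*(-8 + √((-5/(-4))² + 0²)) = (-4*(-10 - 2))*(-8 + √((-5*(-¼))² + 0)) = (-4*(-12))*(-8 + √((5/4)² + 0)) = 48*(-8 + √(25/16 + 0)) = 48*(-8 + √(25/16)) = 48*(-8 + 5/4) = 48*(-27/4) = -324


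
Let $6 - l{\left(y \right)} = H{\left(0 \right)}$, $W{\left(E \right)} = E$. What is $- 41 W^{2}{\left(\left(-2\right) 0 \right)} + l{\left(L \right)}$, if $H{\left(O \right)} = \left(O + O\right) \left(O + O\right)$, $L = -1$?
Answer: $6$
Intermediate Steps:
$H{\left(O \right)} = 4 O^{2}$ ($H{\left(O \right)} = 2 O 2 O = 4 O^{2}$)
$l{\left(y \right)} = 6$ ($l{\left(y \right)} = 6 - 4 \cdot 0^{2} = 6 - 4 \cdot 0 = 6 - 0 = 6 + 0 = 6$)
$- 41 W^{2}{\left(\left(-2\right) 0 \right)} + l{\left(L \right)} = - 41 \left(\left(-2\right) 0\right)^{2} + 6 = - 41 \cdot 0^{2} + 6 = \left(-41\right) 0 + 6 = 0 + 6 = 6$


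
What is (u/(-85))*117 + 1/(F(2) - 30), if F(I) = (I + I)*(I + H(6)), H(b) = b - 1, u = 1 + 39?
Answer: -1889/34 ≈ -55.559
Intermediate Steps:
u = 40
H(b) = -1 + b
F(I) = 2*I*(5 + I) (F(I) = (I + I)*(I + (-1 + 6)) = (2*I)*(I + 5) = (2*I)*(5 + I) = 2*I*(5 + I))
(u/(-85))*117 + 1/(F(2) - 30) = (40/(-85))*117 + 1/(2*2*(5 + 2) - 30) = (40*(-1/85))*117 + 1/(2*2*7 - 30) = -8/17*117 + 1/(28 - 30) = -936/17 + 1/(-2) = -936/17 - ½ = -1889/34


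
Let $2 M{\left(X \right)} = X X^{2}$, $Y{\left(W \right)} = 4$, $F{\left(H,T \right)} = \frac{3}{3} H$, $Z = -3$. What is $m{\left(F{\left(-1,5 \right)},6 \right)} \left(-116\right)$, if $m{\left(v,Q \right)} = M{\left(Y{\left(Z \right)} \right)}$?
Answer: $-3712$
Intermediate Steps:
$F{\left(H,T \right)} = H$ ($F{\left(H,T \right)} = 3 \cdot \frac{1}{3} H = 1 H = H$)
$M{\left(X \right)} = \frac{X^{3}}{2}$ ($M{\left(X \right)} = \frac{X X^{2}}{2} = \frac{X^{3}}{2}$)
$m{\left(v,Q \right)} = 32$ ($m{\left(v,Q \right)} = \frac{4^{3}}{2} = \frac{1}{2} \cdot 64 = 32$)
$m{\left(F{\left(-1,5 \right)},6 \right)} \left(-116\right) = 32 \left(-116\right) = -3712$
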